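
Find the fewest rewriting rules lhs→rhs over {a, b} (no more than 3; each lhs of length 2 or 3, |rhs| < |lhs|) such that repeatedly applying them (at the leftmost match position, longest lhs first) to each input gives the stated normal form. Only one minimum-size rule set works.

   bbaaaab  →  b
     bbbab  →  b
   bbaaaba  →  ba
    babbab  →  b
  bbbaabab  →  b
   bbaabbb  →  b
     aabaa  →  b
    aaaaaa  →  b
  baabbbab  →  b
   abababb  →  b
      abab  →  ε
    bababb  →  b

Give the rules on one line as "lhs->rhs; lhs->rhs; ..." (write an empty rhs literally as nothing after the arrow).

aa->b; ab->; bb->b

  | bbaaaab => baaaab => bbaab => baab => bbb => bb => b
  | bbbab => bbab => bab => b
  | bbaaaba => baaaba => bbaba => baba => ba
  | babbab => bbab => bab => b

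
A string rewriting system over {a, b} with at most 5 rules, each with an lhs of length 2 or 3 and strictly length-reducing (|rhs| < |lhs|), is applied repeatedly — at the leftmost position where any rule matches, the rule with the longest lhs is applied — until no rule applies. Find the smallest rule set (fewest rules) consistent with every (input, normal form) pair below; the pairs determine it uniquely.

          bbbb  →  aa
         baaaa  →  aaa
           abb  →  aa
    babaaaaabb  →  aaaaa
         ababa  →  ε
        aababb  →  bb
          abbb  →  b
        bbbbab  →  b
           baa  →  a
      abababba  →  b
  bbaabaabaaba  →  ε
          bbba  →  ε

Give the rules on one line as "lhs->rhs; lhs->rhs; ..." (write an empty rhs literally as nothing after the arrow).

  | bbbb => abb => aa
  | baaaa => aaa
  | abb => aa
  | babaaaaabb => baaaaabb => aaaabb => aaaaa

ab->b; abb->aa; ba->; bbb->ab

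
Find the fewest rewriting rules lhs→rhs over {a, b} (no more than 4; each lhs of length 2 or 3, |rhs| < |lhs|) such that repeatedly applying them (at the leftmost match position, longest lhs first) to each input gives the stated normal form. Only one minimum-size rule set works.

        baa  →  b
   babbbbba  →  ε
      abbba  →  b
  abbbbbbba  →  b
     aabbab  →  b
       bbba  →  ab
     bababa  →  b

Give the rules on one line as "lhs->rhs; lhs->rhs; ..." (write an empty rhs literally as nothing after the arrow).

aa->; ba->b; bb->a

  | baa => ba => b
  | babbbbba => bbbbbba => abbbba => aabba => bba => aa => ε
  | abbba => aaba => ba => b
  | abbbbbbba => aabbbbba => bbbbba => abbba => aaba => ba => b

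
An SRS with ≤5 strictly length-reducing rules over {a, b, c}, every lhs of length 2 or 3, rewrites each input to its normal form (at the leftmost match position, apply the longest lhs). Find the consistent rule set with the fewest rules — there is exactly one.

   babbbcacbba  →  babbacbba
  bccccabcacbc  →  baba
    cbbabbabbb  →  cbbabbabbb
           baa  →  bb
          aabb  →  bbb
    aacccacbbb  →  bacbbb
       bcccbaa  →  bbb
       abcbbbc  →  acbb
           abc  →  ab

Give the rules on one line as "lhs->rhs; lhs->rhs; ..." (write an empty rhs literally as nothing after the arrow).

  | babbbcacbba => babcbacbba => babbacbba
  | bccccabcacbc => bcccabcacbc => bccabcacbc => bcabcacbc => babcacbc => babacbc => baba
  | cbbabbabbb
  | baa => bb

aa->b; bbc->cb; bc->b; cbc->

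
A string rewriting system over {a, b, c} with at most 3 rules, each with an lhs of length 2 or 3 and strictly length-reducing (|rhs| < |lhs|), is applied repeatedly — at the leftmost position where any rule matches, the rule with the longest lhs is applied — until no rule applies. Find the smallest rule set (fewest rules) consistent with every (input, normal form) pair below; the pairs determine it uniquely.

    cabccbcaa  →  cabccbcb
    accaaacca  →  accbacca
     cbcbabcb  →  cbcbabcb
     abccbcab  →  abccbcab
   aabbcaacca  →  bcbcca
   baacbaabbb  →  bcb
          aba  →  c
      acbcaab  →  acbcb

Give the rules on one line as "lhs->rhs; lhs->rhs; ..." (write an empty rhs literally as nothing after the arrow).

  | cabccbcaa => cabccbcb
  | accaaacca => accbacca
  | cbcbabcb
  | abccbcab

aa->b; aba->c; bb->b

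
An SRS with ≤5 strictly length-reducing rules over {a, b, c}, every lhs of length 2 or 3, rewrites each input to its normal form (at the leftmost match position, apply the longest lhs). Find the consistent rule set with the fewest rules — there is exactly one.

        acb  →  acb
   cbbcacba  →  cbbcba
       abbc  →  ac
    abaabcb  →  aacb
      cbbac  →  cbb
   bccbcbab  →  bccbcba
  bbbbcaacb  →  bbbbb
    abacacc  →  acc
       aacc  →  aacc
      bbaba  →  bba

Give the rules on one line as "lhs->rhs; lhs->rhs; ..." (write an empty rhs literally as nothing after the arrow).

ab->a; aba->a; bac->b; ca->

  | acb
  | cbbcacba => cbbcba
  | abbc => abc => ac
  | abaabcb => aabcb => aacb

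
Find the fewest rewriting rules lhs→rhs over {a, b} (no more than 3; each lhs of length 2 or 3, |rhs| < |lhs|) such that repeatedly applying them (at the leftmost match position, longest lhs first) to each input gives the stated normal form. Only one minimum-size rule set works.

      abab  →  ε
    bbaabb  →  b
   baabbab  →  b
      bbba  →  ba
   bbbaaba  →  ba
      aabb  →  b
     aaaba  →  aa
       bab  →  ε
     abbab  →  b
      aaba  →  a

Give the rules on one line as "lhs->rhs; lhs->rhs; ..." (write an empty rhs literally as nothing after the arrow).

aab->; ab->b; bb->

  | abab => bab => bb => ε
  | bbaabb => aabb => b
  | baabbab => bbab => ab => b
  | bbba => ba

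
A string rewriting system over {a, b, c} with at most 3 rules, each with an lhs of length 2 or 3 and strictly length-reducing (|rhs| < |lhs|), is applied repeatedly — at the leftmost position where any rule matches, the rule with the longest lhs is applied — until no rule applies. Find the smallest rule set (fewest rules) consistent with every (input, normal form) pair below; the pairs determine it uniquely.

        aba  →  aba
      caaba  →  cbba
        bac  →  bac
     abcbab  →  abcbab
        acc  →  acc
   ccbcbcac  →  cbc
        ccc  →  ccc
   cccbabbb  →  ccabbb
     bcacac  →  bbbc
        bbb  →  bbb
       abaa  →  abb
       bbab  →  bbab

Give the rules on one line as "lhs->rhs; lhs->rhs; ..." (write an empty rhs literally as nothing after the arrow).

aa->b; cac->bc; ccb->c

  | aba
  | caaba => cbba
  | bac
  | abcbab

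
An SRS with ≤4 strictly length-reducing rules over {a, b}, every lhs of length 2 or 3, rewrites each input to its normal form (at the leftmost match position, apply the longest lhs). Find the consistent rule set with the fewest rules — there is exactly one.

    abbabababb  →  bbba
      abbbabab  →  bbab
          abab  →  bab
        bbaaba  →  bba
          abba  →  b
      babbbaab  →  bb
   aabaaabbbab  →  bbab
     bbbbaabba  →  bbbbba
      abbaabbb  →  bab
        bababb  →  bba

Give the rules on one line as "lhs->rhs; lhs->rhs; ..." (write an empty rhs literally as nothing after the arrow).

aa->b; aba->ba; abb->a; baa->

  | abbabababb => aabababb => bbababb => bbbabb => bbba
  | abbbabab => ababab => babab => bbab
  | abab => bab
  | bbaaba => bba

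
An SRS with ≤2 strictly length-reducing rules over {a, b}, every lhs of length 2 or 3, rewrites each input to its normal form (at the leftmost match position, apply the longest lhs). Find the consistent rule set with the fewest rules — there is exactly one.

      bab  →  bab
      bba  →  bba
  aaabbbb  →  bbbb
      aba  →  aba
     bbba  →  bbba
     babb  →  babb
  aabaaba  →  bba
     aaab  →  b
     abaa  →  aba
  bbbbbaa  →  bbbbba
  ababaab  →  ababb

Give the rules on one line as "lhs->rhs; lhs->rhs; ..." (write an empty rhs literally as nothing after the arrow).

aa->a; aab->b

  | bab
  | bba
  | aaabbbb => aabbbb => bbbb
  | aba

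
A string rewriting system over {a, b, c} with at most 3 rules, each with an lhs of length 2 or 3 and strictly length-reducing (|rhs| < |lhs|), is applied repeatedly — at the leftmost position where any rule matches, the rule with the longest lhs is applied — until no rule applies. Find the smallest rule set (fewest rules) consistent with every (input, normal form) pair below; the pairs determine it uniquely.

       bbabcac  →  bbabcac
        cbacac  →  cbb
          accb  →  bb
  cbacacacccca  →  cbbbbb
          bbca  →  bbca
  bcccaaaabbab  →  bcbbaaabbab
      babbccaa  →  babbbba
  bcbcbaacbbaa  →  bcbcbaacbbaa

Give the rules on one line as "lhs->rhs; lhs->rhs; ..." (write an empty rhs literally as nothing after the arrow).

aca->ac; acc->b; cca->bb

  | bbabcac
  | cbacac => cbacc => cbb
  | accb => bb
  | cbacacacccca => cbaccacccca => cbbacccca => cbbbcca => cbbbbb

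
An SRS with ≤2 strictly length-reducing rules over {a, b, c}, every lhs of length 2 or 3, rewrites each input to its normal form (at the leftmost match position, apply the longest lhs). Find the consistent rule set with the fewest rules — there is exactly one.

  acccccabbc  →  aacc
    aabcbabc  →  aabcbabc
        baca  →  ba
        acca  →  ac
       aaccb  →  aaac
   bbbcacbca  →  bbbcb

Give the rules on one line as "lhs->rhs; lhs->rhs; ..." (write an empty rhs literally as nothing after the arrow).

ca->; ccb->ac

  | acccccabbc => accccbbc => accacbc => accbc => aacc
  | aabcbabc
  | baca => ba
  | acca => ac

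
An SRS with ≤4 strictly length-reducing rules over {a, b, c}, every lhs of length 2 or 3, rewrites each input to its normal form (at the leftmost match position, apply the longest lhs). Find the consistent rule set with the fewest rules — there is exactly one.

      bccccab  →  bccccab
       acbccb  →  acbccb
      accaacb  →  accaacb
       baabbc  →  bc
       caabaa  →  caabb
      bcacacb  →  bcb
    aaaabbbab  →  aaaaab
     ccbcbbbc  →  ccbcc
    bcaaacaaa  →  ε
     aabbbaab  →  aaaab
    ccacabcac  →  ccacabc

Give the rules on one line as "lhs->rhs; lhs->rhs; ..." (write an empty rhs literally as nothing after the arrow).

baa->bb; bbb->; bca->b

  | bccccab
  | acbccb
  | accaacb
  | baabbc => bbbbc => bc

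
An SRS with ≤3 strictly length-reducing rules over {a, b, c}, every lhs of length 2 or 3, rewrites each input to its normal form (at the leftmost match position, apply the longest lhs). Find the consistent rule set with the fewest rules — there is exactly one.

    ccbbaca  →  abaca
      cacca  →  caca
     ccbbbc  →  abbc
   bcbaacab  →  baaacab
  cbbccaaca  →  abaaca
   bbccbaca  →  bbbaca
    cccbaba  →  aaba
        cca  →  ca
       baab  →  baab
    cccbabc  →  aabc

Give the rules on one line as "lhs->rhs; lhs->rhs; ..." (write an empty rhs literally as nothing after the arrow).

bcc->b; cb->a; cc->c

  | ccbbaca => cbbaca => abaca
  | cacca => caca
  | ccbbbc => cbbbc => abbc
  | bcbaacab => baaacab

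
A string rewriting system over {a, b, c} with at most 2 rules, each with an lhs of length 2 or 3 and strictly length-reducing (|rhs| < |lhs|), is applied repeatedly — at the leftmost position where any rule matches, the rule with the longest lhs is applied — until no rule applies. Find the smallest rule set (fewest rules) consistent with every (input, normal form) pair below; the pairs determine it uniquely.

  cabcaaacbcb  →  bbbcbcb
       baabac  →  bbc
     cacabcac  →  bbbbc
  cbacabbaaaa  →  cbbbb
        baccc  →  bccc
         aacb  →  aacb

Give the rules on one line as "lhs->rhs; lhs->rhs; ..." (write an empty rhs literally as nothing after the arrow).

  | cabcaaacbcb => bbcaaacbcb => bbbaacbcb => bbbacbcb => bbbcbcb
  | baabac => babac => bbac => bbc
  | cacabcac => bcabcac => bbbcac => bbbbc
  | cbacabbaaaa => cbcabbaaaa => cbbbbaaaa => cbbbbaaa => cbbbbaa => cbbbba => cbbbb

ba->b; ca->b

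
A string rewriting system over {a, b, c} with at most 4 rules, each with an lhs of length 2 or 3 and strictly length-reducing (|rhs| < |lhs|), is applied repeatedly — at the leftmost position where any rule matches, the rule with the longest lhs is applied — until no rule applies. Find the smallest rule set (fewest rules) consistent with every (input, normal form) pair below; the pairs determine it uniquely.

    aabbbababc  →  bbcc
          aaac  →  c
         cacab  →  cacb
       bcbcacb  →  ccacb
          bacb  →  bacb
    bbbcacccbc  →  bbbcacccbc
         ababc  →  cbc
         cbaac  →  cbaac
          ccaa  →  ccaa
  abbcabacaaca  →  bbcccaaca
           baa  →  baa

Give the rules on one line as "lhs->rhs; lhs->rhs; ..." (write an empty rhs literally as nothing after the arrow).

  | aabbbababc => abbbababc => bbbababc => bbbcbc => bbcc
  | aaac => c
  | cacab => cacb
  | bcbcacb => ccacb

aaa->; ab->b; aba->c; bcb->c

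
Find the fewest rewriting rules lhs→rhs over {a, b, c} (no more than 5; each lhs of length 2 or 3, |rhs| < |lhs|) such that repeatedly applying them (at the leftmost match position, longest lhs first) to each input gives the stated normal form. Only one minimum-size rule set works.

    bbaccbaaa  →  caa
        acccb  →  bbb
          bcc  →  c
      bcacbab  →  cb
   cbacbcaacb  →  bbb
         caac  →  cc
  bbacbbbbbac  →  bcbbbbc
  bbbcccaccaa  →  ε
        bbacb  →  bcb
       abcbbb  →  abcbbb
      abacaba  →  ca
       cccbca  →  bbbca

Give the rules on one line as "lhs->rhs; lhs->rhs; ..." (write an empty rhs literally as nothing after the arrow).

  | bbaccbaaa => bccbaaa => acbaaa => cbaaa => caa
  | acccb => cccb => bbb
  | bcc => ac => c
  | bcacbab => bccbab => acbab => cbab => cb

ac->c; ba->; bcc->ac; ccc->bb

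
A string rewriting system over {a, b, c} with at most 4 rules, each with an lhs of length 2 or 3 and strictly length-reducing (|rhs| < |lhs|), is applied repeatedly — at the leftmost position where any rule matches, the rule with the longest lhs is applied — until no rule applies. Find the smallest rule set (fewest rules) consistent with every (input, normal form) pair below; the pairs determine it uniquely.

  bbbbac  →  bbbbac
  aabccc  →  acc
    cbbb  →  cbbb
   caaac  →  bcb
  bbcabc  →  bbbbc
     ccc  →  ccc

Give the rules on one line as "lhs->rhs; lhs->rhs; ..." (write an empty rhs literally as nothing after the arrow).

  | bbbbac
  | aabccc => acc
  | cbbb
  | caaac => baac => bcb

aac->cb; abc->; ca->b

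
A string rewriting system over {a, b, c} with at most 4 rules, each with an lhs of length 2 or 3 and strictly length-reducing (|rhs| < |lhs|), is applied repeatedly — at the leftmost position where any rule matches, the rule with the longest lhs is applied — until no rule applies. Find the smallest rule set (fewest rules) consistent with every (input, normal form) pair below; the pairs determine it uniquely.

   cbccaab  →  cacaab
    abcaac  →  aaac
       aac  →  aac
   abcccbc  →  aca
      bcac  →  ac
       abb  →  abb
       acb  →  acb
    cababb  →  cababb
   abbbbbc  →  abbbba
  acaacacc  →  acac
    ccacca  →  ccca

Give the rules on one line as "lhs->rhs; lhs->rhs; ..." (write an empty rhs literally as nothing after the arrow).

  | cbccaab => cacaab
  | abcaac => aaac
  | aac
  | abcccbc => aaccbc => acbc => aca

acc->c; bc->a; bca->a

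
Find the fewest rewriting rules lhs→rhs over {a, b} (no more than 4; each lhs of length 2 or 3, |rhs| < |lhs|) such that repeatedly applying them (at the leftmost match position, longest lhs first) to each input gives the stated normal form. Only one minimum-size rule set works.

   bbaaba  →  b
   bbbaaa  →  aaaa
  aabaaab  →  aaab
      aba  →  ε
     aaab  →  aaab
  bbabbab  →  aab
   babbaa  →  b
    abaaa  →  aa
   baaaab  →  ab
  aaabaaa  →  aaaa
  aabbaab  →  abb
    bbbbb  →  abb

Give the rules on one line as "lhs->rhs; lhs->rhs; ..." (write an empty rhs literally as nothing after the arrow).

  | bbaaba => babba => bba => b
  | bbbaaa => aaaa
  | aabaaab => aaab
  | aba => ε

aba->; ba->; baa->ab; bbb->a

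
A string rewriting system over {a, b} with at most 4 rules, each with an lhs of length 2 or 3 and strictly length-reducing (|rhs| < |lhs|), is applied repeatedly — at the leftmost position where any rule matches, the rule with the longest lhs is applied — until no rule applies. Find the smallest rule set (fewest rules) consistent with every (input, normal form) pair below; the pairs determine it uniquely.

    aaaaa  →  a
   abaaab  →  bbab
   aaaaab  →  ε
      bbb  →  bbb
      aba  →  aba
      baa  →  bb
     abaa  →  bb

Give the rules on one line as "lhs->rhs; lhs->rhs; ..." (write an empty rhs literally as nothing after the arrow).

aa->a; aab->; abb->bb; baa->bb

  | aaaaa => aaaa => aaa => aa => a
  | abaaab => abbab => bbab
  | aaaaab => aaaab => aaab => aab => ε
  | bbb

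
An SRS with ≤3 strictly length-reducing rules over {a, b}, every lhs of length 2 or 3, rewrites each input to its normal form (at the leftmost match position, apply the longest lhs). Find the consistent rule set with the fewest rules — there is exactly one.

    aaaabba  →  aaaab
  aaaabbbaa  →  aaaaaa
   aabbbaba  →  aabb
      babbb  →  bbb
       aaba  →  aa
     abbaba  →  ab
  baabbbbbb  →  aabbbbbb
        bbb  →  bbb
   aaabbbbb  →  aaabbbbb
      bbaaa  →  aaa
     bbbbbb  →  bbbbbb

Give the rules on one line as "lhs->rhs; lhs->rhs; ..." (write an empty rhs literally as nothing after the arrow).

  | aaaabba => aaaab
  | aaaabbbaa => aaaabbaa => aaaabaa => aaaaaa
  | aabbbaba => aabbba => aabb
  | babbb => bbb

ba->; baa->aa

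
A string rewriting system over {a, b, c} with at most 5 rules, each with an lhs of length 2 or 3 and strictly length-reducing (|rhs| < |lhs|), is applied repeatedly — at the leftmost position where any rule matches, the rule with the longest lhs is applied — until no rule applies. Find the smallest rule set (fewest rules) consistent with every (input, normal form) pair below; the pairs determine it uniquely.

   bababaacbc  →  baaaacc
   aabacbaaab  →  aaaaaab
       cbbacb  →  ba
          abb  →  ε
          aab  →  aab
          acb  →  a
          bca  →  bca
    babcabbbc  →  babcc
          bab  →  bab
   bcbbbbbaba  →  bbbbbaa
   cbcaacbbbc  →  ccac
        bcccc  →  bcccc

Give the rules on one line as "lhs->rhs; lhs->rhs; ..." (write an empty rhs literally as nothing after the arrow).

  | bababaacbc => baabaacbc => baaaacbc => baaaacc
  | aabacbaaab => aaacbaaab => aaaaaab
  | cbbacb => bacb => ba
  | abb => ε

aba->aa; abb->; cb->; cbc->cc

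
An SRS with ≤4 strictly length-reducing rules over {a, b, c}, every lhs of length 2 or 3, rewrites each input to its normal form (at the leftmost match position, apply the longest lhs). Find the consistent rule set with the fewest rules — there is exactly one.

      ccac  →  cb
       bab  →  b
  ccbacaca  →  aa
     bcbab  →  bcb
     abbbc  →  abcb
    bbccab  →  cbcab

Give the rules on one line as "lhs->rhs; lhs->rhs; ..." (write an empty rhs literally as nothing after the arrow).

ba->; bbc->cb; cac->b; ccb->a

  | ccac => cb
  | bab => b
  | ccbacaca => aacaca => aaba => aa
  | bcbab => bcb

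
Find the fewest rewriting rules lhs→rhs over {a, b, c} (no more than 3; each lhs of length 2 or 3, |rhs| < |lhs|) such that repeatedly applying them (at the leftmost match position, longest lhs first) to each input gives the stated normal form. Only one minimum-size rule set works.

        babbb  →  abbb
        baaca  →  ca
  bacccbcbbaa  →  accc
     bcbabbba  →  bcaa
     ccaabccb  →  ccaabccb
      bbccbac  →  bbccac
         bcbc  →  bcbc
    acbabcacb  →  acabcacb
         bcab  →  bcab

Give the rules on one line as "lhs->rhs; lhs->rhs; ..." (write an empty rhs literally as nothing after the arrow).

  | babbb => abbb
  | baaca => ca
  | bacccbcbbaa => acccbcbbaa => acccbaa => accc
  | bcbabbba => bcabbba => bcabba => bcaba => bcaa

ba->a; baa->; cbb->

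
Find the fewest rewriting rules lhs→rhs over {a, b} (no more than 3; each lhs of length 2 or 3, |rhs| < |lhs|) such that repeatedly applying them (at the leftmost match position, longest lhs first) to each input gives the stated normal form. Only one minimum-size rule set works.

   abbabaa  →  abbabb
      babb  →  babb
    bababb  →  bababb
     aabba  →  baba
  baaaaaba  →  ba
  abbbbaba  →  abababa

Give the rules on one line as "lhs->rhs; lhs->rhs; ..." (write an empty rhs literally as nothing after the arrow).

aa->b; aab->ba; bbb->ba

  | abbabaa => abbabb
  | babb
  | bababb
  | aabba => baba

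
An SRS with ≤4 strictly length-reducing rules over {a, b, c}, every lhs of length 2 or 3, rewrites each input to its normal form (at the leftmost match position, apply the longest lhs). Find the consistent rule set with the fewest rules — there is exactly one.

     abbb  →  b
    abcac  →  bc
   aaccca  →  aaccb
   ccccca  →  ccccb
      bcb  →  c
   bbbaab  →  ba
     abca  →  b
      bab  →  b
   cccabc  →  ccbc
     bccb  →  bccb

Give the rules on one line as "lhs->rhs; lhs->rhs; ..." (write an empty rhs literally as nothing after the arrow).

  | abbb => bb => b
  | abcac => cac => bc
  | aaccca => aaccb
  | ccccca => ccccb

ab->; bb->b; bcb->c; ca->b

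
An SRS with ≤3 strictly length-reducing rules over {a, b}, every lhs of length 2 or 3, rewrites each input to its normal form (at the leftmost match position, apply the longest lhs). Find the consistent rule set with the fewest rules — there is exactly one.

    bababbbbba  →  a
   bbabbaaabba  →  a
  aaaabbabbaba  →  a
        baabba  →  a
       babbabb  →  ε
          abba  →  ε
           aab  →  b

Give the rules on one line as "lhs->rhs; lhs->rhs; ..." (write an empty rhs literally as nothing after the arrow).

  | bababbbbba => ababbbbba => aabbbbba => bbbbba => bbba => ba => a
  | bbabbaaabba => abbaaabba => aaaabba => aabba => bba => a
  | aaaabbabbaba => aabbabbaba => bbabbaba => abbaba => aaba => ba => a
  | baabba => aabba => bba => a

aa->; ba->a; bb->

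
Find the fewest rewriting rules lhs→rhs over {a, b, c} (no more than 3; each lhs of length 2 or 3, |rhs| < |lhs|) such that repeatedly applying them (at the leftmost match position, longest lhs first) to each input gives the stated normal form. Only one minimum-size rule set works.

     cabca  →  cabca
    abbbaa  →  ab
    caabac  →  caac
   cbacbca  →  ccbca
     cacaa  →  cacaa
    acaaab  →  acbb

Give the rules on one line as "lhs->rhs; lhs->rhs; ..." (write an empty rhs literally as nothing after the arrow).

aaa->b; ba->

  | cabca
  | abbbaa => abba => ab
  | caabac => caac
  | cbacbca => ccbca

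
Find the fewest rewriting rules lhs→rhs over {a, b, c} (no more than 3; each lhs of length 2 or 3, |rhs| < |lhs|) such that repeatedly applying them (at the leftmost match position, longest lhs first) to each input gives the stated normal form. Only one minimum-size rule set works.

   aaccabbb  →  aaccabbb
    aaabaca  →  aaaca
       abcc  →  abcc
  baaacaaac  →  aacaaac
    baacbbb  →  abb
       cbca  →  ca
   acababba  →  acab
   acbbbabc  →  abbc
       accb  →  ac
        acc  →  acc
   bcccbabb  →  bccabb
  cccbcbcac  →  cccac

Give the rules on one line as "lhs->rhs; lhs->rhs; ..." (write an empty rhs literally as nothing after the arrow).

ba->; cb->

  | aaccabbb
  | aaabaca => aaaca
  | abcc
  | baaacaaac => aacaaac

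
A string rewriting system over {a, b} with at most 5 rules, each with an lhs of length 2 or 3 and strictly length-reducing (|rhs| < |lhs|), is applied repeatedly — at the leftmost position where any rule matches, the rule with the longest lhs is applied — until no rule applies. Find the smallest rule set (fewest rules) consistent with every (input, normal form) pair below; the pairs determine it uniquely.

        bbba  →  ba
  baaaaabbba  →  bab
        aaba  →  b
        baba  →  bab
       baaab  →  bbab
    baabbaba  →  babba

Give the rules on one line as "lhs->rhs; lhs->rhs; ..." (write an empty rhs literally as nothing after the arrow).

  | bbba => ba
  | baaaaabbba => bbaaabbba => bbbabbba => babbba => baba => bab
  | aaba => aa => b
  | baba => bab

aa->b; aab->a; aba->ab; bbb->b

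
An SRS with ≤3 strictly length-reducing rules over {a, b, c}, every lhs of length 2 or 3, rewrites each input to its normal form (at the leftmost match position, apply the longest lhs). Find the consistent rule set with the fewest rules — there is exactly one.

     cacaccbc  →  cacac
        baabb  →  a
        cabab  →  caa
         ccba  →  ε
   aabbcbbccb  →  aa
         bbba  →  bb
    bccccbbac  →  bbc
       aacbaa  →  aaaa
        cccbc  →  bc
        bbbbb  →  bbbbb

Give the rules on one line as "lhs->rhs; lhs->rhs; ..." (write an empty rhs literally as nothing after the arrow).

  | cacaccbc => cacacbc => cacabc => cacac
  | baabb => abb => ab => a
  | cabab => caab => caa
  | ccba => cba => ba => ε

ab->a; ba->; cb->b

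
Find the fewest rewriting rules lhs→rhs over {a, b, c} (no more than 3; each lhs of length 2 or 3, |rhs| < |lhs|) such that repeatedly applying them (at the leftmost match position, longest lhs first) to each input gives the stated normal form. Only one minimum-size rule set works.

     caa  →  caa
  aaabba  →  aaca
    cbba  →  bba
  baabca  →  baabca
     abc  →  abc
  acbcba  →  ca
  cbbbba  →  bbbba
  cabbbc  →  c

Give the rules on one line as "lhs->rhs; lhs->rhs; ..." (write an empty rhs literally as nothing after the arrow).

abb->c; cb->b; ccb->

  | caa
  | aaabba => aaca
  | cbba => bba
  | baabca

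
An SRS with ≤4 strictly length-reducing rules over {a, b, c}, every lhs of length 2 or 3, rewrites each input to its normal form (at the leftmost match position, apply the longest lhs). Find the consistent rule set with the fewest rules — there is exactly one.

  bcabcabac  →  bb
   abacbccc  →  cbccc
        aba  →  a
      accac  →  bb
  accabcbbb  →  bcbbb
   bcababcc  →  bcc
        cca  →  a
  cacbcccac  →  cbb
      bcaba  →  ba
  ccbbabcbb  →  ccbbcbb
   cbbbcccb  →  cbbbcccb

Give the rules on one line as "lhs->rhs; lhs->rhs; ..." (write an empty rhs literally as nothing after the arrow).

ab->; ac->b; acb->cb; ca->a

  | bcabcabac => babcabac => bcabac => babac => bac => bb
  | abacbccc => acbccc => cbccc
  | aba => a
  | accac => bcac => bac => bb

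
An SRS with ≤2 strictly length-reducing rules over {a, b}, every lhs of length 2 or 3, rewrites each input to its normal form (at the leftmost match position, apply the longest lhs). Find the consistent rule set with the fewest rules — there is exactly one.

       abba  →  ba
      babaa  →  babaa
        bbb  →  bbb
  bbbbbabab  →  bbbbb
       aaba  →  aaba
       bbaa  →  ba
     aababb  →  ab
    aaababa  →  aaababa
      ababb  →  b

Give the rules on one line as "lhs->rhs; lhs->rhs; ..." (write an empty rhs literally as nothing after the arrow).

  | abba => ba
  | babaa
  | bbb
  | bbbbbabab => bbbbbab => bbbbb

abb->b; bba->b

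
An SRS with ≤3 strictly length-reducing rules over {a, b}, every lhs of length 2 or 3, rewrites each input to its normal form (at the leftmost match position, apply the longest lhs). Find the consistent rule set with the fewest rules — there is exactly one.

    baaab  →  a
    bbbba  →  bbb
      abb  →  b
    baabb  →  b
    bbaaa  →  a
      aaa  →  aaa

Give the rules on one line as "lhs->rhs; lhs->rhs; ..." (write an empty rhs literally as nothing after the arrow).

ab->; ba->

  | baaab => aab => a
  | bbbba => bbb
  | abb => b
  | baabb => abb => b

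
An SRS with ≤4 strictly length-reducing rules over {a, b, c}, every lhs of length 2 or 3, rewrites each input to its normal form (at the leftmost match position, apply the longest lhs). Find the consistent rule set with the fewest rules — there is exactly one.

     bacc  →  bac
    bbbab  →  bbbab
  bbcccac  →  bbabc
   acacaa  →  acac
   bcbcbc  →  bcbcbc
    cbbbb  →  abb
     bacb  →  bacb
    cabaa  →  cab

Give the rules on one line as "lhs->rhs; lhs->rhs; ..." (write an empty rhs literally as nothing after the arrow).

aa->; cbb->a; cc->c; cca->ab

  | bacc => bac
  | bbbab
  | bbcccac => bbccac => bbabc
  | acacaa => acac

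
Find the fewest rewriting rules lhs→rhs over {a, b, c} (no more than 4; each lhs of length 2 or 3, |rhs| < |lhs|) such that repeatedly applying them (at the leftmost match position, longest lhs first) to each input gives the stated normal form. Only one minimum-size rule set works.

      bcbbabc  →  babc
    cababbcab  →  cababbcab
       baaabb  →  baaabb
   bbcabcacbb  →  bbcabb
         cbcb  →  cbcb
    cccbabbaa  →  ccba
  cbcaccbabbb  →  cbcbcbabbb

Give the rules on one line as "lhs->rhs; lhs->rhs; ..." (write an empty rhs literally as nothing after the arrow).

  | bcbbabc => babc
  | cababbcab
  | baaabb
  | bbcabcacbb => bbcabcbbb => bbcabb

ac->b; bba->cb; cbb->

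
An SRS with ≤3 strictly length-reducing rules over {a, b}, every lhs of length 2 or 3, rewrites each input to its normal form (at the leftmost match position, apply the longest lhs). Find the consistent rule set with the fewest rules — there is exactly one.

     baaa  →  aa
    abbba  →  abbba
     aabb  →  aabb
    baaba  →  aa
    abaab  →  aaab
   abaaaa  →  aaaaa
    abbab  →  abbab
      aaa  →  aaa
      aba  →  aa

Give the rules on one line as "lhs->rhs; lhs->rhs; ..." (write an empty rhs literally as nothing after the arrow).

  | baaa => aa
  | abbba
  | aabb
  | baaba => aba => aa

aba->aa; baa->a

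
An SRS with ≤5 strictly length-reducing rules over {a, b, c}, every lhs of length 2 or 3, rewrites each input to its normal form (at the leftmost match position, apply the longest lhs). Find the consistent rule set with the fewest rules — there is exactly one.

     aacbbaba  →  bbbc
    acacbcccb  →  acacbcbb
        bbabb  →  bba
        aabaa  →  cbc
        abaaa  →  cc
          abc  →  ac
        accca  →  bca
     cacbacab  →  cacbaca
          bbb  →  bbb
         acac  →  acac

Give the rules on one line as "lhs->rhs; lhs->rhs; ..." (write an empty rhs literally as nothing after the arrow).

  | aacbbaba => ccbbaba => bbbaba => bbbaa => bbbc
  | acacbcccb => acacbcbb
  | bbabb => bbab => bba
  | aabaa => cbaa => cbc

aa->c; ab->a; acc->b; ccb->bb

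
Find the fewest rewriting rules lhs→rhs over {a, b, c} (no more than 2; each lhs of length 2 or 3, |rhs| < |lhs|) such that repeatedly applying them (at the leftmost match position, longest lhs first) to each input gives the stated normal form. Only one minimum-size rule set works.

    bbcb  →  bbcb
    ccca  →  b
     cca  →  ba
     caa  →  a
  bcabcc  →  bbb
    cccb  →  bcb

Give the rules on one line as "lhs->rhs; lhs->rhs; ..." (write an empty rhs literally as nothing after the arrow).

  | bbcb
  | ccca => bca => b
  | cca => ba
  | caa => a

ca->; cc->b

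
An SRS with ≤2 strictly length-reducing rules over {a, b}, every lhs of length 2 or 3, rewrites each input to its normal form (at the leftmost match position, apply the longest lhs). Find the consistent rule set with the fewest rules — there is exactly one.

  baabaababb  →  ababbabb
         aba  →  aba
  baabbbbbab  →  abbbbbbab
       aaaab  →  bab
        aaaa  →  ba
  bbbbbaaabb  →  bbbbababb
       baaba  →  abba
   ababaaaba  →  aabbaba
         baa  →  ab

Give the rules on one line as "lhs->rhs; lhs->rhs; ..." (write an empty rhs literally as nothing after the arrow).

  | baabaababb => abbaababb => ababbabb
  | aba
  | baabbbbbab => abbbbbbab
  | aaaab => bab

aaa->b; baa->ab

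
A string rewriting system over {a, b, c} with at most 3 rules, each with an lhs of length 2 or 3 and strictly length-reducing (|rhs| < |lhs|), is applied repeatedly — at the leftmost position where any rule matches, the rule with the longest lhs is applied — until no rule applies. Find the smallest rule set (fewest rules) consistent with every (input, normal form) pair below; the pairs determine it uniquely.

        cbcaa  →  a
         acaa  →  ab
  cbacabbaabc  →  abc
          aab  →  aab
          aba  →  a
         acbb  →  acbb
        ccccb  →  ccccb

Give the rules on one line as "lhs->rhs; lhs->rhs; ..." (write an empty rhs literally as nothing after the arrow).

  | cbcaa => cbaa => ca => a
  | acaa => aaa => ab
  | cbacabbaabc => ccabbaabc => cabbaabc => abbaabc => ababc => abc
  | aab

aaa->ab; ba->; ca->a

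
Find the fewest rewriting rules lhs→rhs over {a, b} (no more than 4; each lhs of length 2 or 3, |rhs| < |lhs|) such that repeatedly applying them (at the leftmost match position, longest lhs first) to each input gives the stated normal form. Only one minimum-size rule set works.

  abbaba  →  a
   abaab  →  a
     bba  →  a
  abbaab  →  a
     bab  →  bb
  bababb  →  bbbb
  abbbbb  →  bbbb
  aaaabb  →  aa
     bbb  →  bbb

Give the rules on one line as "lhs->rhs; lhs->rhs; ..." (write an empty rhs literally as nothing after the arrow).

  | abbaba => baba => bba => ba => a
  | abaab => aab => a
  | bba => ba => a
  | abbaab => baab => aab => a

ab->; ba->a; bab->bb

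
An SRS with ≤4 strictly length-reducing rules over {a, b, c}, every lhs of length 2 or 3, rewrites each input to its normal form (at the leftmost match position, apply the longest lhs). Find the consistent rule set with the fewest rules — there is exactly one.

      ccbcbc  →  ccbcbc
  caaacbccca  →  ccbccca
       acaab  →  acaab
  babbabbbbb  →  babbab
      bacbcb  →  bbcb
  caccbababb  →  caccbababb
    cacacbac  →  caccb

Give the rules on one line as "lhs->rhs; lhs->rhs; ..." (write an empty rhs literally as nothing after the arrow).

acb->cb; bac->b; bbb->b

  | ccbcbc
  | caaacbccca => caacbccca => cacbccca => ccbccca
  | acaab
  | babbabbbbb => babbabbb => babbab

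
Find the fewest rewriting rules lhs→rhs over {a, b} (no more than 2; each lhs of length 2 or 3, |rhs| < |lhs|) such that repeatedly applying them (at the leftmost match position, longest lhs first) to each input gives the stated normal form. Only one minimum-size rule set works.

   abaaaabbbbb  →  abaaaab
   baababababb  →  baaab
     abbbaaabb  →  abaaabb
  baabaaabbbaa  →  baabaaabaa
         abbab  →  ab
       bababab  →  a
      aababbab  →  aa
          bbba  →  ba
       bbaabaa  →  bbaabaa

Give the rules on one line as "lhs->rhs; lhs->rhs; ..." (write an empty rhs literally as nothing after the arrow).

bab->; bbb->b

  | abaaaabbbbb => abaaaabbb => abaaaab
  | baababababb => baaababb => baaab
  | abbbaaabb => abaaabb
  | baabaaabbbaa => baabaaabaa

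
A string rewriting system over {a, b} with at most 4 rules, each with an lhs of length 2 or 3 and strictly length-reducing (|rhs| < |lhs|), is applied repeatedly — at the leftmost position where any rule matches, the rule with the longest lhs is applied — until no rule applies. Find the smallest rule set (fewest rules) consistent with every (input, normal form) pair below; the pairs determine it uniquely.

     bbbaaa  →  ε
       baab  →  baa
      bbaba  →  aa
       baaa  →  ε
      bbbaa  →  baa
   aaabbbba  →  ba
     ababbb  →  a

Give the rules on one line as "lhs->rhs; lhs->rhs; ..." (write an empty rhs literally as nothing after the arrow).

aaa->b; ab->a; abb->; bb->

  | bbbaaa => baaa => bb => ε
  | baab => baa
  | bbaba => aba => aa
  | baaa => bb => ε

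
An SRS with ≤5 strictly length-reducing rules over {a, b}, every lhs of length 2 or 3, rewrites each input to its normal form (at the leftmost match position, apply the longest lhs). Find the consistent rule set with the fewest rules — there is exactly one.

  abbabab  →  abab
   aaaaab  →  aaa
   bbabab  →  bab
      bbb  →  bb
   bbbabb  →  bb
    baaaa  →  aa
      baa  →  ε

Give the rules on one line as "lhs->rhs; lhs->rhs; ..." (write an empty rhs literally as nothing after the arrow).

aab->; baa->; bba->; bbb->bb

  | abbabab => abab
  | aaaaab => aaa
  | bbabab => bab
  | bbb => bb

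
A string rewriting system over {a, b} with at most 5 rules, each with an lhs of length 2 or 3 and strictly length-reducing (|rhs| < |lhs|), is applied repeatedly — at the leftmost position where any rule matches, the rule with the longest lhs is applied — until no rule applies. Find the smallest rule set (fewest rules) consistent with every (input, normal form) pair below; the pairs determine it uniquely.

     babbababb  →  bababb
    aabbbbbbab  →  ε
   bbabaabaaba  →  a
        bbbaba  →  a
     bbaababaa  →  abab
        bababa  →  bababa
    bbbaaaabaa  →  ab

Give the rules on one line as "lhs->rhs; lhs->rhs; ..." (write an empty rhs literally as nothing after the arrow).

aa->; aab->; bba->aa; bbb->bb

  | babbababb => baaababb => bababb
  | aabbbbbbab => bbbbbab => bbbbab => bbbab => bbab => aab => ε
  | bbabaabaaba => aabaabaaba => aabaaba => aaba => a
  | bbbaba => bbaba => aaba => a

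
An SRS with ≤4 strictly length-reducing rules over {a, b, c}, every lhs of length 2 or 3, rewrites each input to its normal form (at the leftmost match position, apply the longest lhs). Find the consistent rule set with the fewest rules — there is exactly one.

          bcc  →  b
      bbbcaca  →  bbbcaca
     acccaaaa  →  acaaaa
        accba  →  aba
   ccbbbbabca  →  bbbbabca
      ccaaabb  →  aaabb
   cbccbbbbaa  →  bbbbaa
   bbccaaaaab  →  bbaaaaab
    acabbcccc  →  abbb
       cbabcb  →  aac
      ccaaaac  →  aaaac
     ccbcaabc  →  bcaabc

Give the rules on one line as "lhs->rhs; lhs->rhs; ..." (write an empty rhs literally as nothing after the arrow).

  | bcc => b
  | bbbcaca
  | acccaaaa => acaaaa
  | accba => aba

bcb->ac; cab->bb; cb->; cc->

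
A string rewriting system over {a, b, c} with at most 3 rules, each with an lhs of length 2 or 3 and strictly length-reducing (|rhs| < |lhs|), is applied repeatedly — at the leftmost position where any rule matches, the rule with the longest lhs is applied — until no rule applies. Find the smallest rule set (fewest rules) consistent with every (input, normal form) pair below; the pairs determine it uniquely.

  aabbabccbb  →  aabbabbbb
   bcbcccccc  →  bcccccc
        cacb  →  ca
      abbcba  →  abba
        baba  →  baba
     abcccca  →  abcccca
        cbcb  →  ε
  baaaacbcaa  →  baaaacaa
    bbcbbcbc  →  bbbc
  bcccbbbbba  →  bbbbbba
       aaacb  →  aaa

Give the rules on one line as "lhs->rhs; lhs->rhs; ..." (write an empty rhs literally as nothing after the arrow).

cb->; ccb->bb

  | aabbabccbb => aabbabbbb
  | bcbcccccc => bcccccc
  | cacb => ca
  | abbcba => abba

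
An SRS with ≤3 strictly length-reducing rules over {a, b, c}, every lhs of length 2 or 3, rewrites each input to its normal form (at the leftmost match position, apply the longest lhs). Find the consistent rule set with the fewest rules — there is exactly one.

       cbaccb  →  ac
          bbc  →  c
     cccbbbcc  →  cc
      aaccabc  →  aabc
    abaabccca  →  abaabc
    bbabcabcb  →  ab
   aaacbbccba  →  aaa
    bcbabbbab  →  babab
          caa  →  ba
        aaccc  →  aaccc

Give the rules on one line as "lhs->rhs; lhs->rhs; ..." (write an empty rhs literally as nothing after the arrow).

  | cbaccb => accb => ac
  | bbc => c
  | cccbbbcc => ccbbcc => cbcc => cc
  | aaccabc => aacbbc => aabc

bb->; ca->b; cb->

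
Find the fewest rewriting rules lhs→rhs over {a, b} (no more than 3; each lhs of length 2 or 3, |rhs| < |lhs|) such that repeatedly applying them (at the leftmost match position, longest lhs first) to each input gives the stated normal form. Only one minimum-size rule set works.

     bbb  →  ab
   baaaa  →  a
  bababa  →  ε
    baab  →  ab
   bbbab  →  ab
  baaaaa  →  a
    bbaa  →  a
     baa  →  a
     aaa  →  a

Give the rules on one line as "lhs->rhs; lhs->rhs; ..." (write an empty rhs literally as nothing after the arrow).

  | bbb => ab
  | baaaa => aaa => aa => a
  | bababa => baba => ba => ε
  | baab => ab

aa->a; ba->; bb->a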